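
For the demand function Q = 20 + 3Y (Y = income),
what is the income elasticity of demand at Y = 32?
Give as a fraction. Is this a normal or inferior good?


dQ/dY = 3
At Y = 32: Q = 20 + 3*32 = 116
Ey = (dQ/dY)(Y/Q) = 3 * 32 / 116 = 24/29
Since Ey > 0, this is a normal good.

24/29 (normal good)


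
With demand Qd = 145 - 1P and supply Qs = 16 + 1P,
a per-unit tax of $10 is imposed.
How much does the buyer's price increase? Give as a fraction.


With a per-unit tax, the buyer's price increase depends on relative slopes.
Supply slope: d = 1, Demand slope: b = 1
Buyer's price increase = d * tax / (b + d)
= 1 * 10 / (1 + 1)
= 10 / 2 = 5

5


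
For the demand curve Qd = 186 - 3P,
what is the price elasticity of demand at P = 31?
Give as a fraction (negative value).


dQ/dP = -3
At P = 31: Q = 186 - 3*31 = 93
E = (dQ/dP)(P/Q) = (-3)(31/93) = -1

-1


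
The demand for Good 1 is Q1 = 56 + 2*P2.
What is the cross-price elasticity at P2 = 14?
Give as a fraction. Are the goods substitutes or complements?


dQ1/dP2 = 2
At P2 = 14: Q1 = 56 + 2*14 = 84
Exy = (dQ1/dP2)(P2/Q1) = 2 * 14 / 84 = 1/3
Since Exy > 0, the goods are substitutes.

1/3 (substitutes)


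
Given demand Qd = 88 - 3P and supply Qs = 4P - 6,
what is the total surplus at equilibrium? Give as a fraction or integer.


Find equilibrium: 88 - 3P = 4P - 6
88 + 6 = 7P
P* = 94/7 = 94/7
Q* = 4*94/7 - 6 = 334/7
Inverse demand: P = 88/3 - Q/3, so P_max = 88/3
Inverse supply: P = 3/2 + Q/4, so P_min = 3/2
CS = (1/2) * 334/7 * (88/3 - 94/7) = 55778/147
PS = (1/2) * 334/7 * (94/7 - 3/2) = 27889/98
TS = CS + PS = 55778/147 + 27889/98 = 27889/42

27889/42


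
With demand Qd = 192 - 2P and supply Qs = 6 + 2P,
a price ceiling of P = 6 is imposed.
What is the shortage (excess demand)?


At P = 6:
Qd = 192 - 2*6 = 180
Qs = 6 + 2*6 = 18
Shortage = Qd - Qs = 180 - 18 = 162

162


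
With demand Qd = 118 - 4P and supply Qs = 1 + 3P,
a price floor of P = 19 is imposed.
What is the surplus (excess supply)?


At P = 19:
Qd = 118 - 4*19 = 42
Qs = 1 + 3*19 = 58
Surplus = Qs - Qd = 58 - 42 = 16

16


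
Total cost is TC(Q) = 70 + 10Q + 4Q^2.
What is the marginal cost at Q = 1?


MC = dTC/dQ = 10 + 2*4*Q
At Q = 1:
MC = 10 + 8*1
MC = 10 + 8 = 18

18


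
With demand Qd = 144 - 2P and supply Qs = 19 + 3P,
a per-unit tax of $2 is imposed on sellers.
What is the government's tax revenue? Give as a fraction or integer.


With tax on sellers, new supply: Qs' = 19 + 3(P - 2)
= 13 + 3P
New equilibrium quantity:
Q_new = 458/5
Tax revenue = tax * Q_new = 2 * 458/5 = 916/5

916/5


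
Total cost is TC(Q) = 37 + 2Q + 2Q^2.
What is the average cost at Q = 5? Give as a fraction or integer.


TC(5) = 37 + 2*5 + 2*5^2
TC(5) = 37 + 10 + 50 = 97
AC = TC/Q = 97/5 = 97/5

97/5


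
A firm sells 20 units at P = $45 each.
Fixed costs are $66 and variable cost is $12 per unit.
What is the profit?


Total Revenue = P * Q = 45 * 20 = $900
Total Cost = FC + VC*Q = 66 + 12*20 = $306
Profit = TR - TC = 900 - 306 = $594

$594


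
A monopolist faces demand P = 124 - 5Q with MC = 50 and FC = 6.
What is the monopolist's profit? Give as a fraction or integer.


MR = MC: 124 - 10Q = 50
Q* = 37/5
P* = 124 - 5*37/5 = 87
Profit = (P* - MC)*Q* - FC
= (87 - 50)*37/5 - 6
= 37*37/5 - 6
= 1369/5 - 6 = 1339/5

1339/5


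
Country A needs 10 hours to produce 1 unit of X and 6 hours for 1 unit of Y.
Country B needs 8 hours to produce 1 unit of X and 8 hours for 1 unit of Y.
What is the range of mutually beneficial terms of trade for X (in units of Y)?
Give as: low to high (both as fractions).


Opportunity cost of X for Country A = hours_X / hours_Y = 10/6 = 5/3 units of Y
Opportunity cost of X for Country B = hours_X / hours_Y = 8/8 = 1 units of Y
Terms of trade must be between the two opportunity costs.
Range: 1 to 5/3

1 to 5/3


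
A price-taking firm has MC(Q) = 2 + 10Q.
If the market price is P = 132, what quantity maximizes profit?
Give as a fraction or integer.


In perfect competition, profit is maximized where P = MC.
132 = 2 + 10Q
130 = 10Q
Q* = 130/10 = 13

13


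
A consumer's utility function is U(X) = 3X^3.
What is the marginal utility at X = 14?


MU = dU/dX = 3*3*X^(3-1)
MU = 9*X^2
At X = 14:
MU = 9 * 14^2
MU = 9 * 196 = 1764

1764


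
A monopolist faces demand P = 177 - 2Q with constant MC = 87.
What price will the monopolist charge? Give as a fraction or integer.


MR = 177 - 4Q
Set MR = MC: 177 - 4Q = 87
Q* = 45/2
Substitute into demand:
P* = 177 - 2*45/2 = 132

132


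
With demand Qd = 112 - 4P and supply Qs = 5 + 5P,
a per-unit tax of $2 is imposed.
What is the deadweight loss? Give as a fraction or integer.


Pre-tax equilibrium quantity: Q* = 580/9
Post-tax equilibrium quantity: Q_tax = 60
Reduction in quantity: Q* - Q_tax = 40/9
DWL = (1/2) * tax * (Q* - Q_tax)
DWL = (1/2) * 2 * 40/9 = 40/9

40/9


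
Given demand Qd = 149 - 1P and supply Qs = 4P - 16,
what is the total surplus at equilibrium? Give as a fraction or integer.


Find equilibrium: 149 - 1P = 4P - 16
149 + 16 = 5P
P* = 165/5 = 33
Q* = 4*33 - 16 = 116
Inverse demand: P = 149 - Q/1, so P_max = 149
Inverse supply: P = 4 + Q/4, so P_min = 4
CS = (1/2) * 116 * (149 - 33) = 6728
PS = (1/2) * 116 * (33 - 4) = 1682
TS = CS + PS = 6728 + 1682 = 8410

8410


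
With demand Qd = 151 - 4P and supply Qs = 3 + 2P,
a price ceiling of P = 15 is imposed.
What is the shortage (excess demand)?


At P = 15:
Qd = 151 - 4*15 = 91
Qs = 3 + 2*15 = 33
Shortage = Qd - Qs = 91 - 33 = 58

58


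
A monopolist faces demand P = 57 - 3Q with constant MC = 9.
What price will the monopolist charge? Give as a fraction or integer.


MR = 57 - 6Q
Set MR = MC: 57 - 6Q = 9
Q* = 8
Substitute into demand:
P* = 57 - 3*8 = 33

33


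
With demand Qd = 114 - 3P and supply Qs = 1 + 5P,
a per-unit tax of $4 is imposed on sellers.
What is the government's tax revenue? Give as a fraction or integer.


With tax on sellers, new supply: Qs' = 1 + 5(P - 4)
= 5P - 19
New equilibrium quantity:
Q_new = 513/8
Tax revenue = tax * Q_new = 4 * 513/8 = 513/2

513/2


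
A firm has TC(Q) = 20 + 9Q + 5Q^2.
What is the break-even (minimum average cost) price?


AC(Q) = 20/Q + 9 + 5Q
To minimize: dAC/dQ = -20/Q^2 + 5 = 0
Q^2 = 20/5 = 4
Q* = 2
Min AC = 20/2 + 9 + 5*2
Min AC = 10 + 9 + 10 = 29

29


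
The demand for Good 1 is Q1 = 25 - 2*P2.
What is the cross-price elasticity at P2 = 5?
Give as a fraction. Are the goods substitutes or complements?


dQ1/dP2 = -2
At P2 = 5: Q1 = 25 - 2*5 = 15
Exy = (dQ1/dP2)(P2/Q1) = -2 * 5 / 15 = -2/3
Since Exy < 0, the goods are complements.

-2/3 (complements)


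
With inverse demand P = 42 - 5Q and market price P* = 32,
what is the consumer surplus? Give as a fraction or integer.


Maximum willingness to pay (at Q=0): P_max = 42
Quantity demanded at P* = 32:
Q* = (42 - 32)/5 = 2
CS = (1/2) * Q* * (P_max - P*)
CS = (1/2) * 2 * (42 - 32)
CS = (1/2) * 2 * 10 = 10

10


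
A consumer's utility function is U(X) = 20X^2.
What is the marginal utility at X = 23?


MU = dU/dX = 20*2*X^(2-1)
MU = 40*X^1
At X = 23:
MU = 40 * 23^1
MU = 40 * 23 = 920

920


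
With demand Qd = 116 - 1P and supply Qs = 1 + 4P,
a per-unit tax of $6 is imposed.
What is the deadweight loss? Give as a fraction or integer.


Pre-tax equilibrium quantity: Q* = 93
Post-tax equilibrium quantity: Q_tax = 441/5
Reduction in quantity: Q* - Q_tax = 24/5
DWL = (1/2) * tax * (Q* - Q_tax)
DWL = (1/2) * 6 * 24/5 = 72/5

72/5


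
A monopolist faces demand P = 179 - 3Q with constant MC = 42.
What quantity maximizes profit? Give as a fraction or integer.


TR = P*Q = (179 - 3Q)Q = 179Q - 3Q^2
MR = dTR/dQ = 179 - 6Q
Set MR = MC:
179 - 6Q = 42
137 = 6Q
Q* = 137/6 = 137/6

137/6


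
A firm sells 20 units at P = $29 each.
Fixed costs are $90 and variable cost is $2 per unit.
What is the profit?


Total Revenue = P * Q = 29 * 20 = $580
Total Cost = FC + VC*Q = 90 + 2*20 = $130
Profit = TR - TC = 580 - 130 = $450

$450


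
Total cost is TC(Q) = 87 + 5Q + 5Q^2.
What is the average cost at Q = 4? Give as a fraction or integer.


TC(4) = 87 + 5*4 + 5*4^2
TC(4) = 87 + 20 + 80 = 187
AC = TC/Q = 187/4 = 187/4

187/4


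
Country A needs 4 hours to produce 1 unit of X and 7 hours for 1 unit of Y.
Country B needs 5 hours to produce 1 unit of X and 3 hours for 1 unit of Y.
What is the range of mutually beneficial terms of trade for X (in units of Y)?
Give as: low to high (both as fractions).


Opportunity cost of X for Country A = hours_X / hours_Y = 4/7 = 4/7 units of Y
Opportunity cost of X for Country B = hours_X / hours_Y = 5/3 = 5/3 units of Y
Terms of trade must be between the two opportunity costs.
Range: 4/7 to 5/3

4/7 to 5/3


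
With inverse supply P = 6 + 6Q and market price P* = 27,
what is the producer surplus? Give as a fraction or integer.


Minimum supply price (at Q=0): P_min = 6
Quantity supplied at P* = 27:
Q* = (27 - 6)/6 = 7/2
PS = (1/2) * Q* * (P* - P_min)
PS = (1/2) * 7/2 * (27 - 6)
PS = (1/2) * 7/2 * 21 = 147/4

147/4


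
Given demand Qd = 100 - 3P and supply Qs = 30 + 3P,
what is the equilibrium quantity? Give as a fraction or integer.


First find equilibrium price:
100 - 3P = 30 + 3P
P* = 70/6 = 35/3
Then substitute into demand:
Q* = 100 - 3 * 35/3 = 65

65


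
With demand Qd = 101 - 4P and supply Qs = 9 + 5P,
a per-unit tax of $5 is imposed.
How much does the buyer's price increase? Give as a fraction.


With a per-unit tax, the buyer's price increase depends on relative slopes.
Supply slope: d = 5, Demand slope: b = 4
Buyer's price increase = d * tax / (b + d)
= 5 * 5 / (4 + 5)
= 25 / 9 = 25/9

25/9


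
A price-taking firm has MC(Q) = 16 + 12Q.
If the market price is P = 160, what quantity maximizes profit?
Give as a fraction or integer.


In perfect competition, profit is maximized where P = MC.
160 = 16 + 12Q
144 = 12Q
Q* = 144/12 = 12

12


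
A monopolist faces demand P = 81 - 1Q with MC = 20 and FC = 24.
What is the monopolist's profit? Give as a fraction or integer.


MR = MC: 81 - 2Q = 20
Q* = 61/2
P* = 81 - 1*61/2 = 101/2
Profit = (P* - MC)*Q* - FC
= (101/2 - 20)*61/2 - 24
= 61/2*61/2 - 24
= 3721/4 - 24 = 3625/4

3625/4


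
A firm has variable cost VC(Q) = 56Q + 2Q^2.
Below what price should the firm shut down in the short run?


AVC(Q) = VC(Q)/Q = 56 + 2Q
AVC is increasing in Q, so minimum AVC is at Q -> 0+.
Min AVC = 56
The firm should shut down if P < 56.

56


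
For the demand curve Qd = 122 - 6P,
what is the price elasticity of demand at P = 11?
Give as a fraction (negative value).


dQ/dP = -6
At P = 11: Q = 122 - 6*11 = 56
E = (dQ/dP)(P/Q) = (-6)(11/56) = -33/28

-33/28


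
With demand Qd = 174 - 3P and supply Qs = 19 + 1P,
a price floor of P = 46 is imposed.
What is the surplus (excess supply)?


At P = 46:
Qd = 174 - 3*46 = 36
Qs = 19 + 1*46 = 65
Surplus = Qs - Qd = 65 - 36 = 29

29


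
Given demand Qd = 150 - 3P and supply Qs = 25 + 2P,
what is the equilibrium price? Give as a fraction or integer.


At equilibrium, Qd = Qs.
150 - 3P = 25 + 2P
150 - 25 = 3P + 2P
125 = 5P
P* = 125/5 = 25

25


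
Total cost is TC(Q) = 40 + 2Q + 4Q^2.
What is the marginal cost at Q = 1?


MC = dTC/dQ = 2 + 2*4*Q
At Q = 1:
MC = 2 + 8*1
MC = 2 + 8 = 10

10


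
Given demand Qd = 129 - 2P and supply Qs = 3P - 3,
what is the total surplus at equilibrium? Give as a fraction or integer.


Find equilibrium: 129 - 2P = 3P - 3
129 + 3 = 5P
P* = 132/5 = 132/5
Q* = 3*132/5 - 3 = 381/5
Inverse demand: P = 129/2 - Q/2, so P_max = 129/2
Inverse supply: P = 1 + Q/3, so P_min = 1
CS = (1/2) * 381/5 * (129/2 - 132/5) = 145161/100
PS = (1/2) * 381/5 * (132/5 - 1) = 48387/50
TS = CS + PS = 145161/100 + 48387/50 = 48387/20

48387/20


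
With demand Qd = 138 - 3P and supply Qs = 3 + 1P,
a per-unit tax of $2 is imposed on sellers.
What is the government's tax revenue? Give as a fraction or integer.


With tax on sellers, new supply: Qs' = 3 + 1(P - 2)
= 1 + 1P
New equilibrium quantity:
Q_new = 141/4
Tax revenue = tax * Q_new = 2 * 141/4 = 141/2

141/2


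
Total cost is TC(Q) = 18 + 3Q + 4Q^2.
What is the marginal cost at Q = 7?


MC = dTC/dQ = 3 + 2*4*Q
At Q = 7:
MC = 3 + 8*7
MC = 3 + 56 = 59

59


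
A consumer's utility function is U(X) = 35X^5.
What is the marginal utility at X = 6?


MU = dU/dX = 35*5*X^(5-1)
MU = 175*X^4
At X = 6:
MU = 175 * 6^4
MU = 175 * 1296 = 226800

226800


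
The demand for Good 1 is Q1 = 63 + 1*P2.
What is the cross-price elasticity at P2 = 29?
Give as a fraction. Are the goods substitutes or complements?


dQ1/dP2 = 1
At P2 = 29: Q1 = 63 + 1*29 = 92
Exy = (dQ1/dP2)(P2/Q1) = 1 * 29 / 92 = 29/92
Since Exy > 0, the goods are substitutes.

29/92 (substitutes)


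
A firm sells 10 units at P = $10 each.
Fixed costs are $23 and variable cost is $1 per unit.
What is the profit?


Total Revenue = P * Q = 10 * 10 = $100
Total Cost = FC + VC*Q = 23 + 1*10 = $33
Profit = TR - TC = 100 - 33 = $67

$67


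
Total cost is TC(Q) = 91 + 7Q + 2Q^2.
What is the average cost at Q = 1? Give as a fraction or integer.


TC(1) = 91 + 7*1 + 2*1^2
TC(1) = 91 + 7 + 2 = 100
AC = TC/Q = 100/1 = 100

100


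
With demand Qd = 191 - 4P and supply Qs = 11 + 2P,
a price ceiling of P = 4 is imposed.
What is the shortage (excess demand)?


At P = 4:
Qd = 191 - 4*4 = 175
Qs = 11 + 2*4 = 19
Shortage = Qd - Qs = 175 - 19 = 156

156


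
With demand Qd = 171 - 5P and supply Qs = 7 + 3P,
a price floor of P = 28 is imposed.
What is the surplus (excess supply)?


At P = 28:
Qd = 171 - 5*28 = 31
Qs = 7 + 3*28 = 91
Surplus = Qs - Qd = 91 - 31 = 60

60


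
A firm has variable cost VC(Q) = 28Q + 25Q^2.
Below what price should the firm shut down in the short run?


AVC(Q) = VC(Q)/Q = 28 + 25Q
AVC is increasing in Q, so minimum AVC is at Q -> 0+.
Min AVC = 28
The firm should shut down if P < 28.

28


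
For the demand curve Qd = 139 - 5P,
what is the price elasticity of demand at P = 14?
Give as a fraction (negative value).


dQ/dP = -5
At P = 14: Q = 139 - 5*14 = 69
E = (dQ/dP)(P/Q) = (-5)(14/69) = -70/69

-70/69


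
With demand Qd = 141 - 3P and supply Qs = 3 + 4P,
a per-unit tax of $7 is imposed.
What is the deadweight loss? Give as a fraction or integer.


Pre-tax equilibrium quantity: Q* = 573/7
Post-tax equilibrium quantity: Q_tax = 489/7
Reduction in quantity: Q* - Q_tax = 12
DWL = (1/2) * tax * (Q* - Q_tax)
DWL = (1/2) * 7 * 12 = 42

42


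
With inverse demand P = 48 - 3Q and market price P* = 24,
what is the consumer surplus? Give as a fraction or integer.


Maximum willingness to pay (at Q=0): P_max = 48
Quantity demanded at P* = 24:
Q* = (48 - 24)/3 = 8
CS = (1/2) * Q* * (P_max - P*)
CS = (1/2) * 8 * (48 - 24)
CS = (1/2) * 8 * 24 = 96

96


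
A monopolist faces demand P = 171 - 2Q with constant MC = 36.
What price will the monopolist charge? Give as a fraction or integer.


MR = 171 - 4Q
Set MR = MC: 171 - 4Q = 36
Q* = 135/4
Substitute into demand:
P* = 171 - 2*135/4 = 207/2

207/2


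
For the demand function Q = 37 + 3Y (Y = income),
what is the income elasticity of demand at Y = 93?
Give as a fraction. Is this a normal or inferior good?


dQ/dY = 3
At Y = 93: Q = 37 + 3*93 = 316
Ey = (dQ/dY)(Y/Q) = 3 * 93 / 316 = 279/316
Since Ey > 0, this is a normal good.

279/316 (normal good)


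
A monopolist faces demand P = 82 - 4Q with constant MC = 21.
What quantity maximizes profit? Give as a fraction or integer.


TR = P*Q = (82 - 4Q)Q = 82Q - 4Q^2
MR = dTR/dQ = 82 - 8Q
Set MR = MC:
82 - 8Q = 21
61 = 8Q
Q* = 61/8 = 61/8

61/8


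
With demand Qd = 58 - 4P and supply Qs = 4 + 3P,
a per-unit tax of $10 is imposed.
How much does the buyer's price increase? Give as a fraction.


With a per-unit tax, the buyer's price increase depends on relative slopes.
Supply slope: d = 3, Demand slope: b = 4
Buyer's price increase = d * tax / (b + d)
= 3 * 10 / (4 + 3)
= 30 / 7 = 30/7

30/7


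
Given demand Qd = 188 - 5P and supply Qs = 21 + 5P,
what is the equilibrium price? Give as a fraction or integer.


At equilibrium, Qd = Qs.
188 - 5P = 21 + 5P
188 - 21 = 5P + 5P
167 = 10P
P* = 167/10 = 167/10

167/10


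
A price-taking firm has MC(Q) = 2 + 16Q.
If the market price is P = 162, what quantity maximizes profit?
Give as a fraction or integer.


In perfect competition, profit is maximized where P = MC.
162 = 2 + 16Q
160 = 16Q
Q* = 160/16 = 10

10


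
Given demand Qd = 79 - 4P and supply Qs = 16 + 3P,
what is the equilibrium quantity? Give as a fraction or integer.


First find equilibrium price:
79 - 4P = 16 + 3P
P* = 63/7 = 9
Then substitute into demand:
Q* = 79 - 4 * 9 = 43

43


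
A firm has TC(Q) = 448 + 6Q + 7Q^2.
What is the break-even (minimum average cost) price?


AC(Q) = 448/Q + 6 + 7Q
To minimize: dAC/dQ = -448/Q^2 + 7 = 0
Q^2 = 448/7 = 64
Q* = 8
Min AC = 448/8 + 6 + 7*8
Min AC = 56 + 6 + 56 = 118

118


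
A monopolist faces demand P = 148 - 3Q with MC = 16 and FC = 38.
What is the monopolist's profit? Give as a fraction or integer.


MR = MC: 148 - 6Q = 16
Q* = 22
P* = 148 - 3*22 = 82
Profit = (P* - MC)*Q* - FC
= (82 - 16)*22 - 38
= 66*22 - 38
= 1452 - 38 = 1414

1414


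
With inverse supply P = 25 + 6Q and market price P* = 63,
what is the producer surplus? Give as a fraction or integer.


Minimum supply price (at Q=0): P_min = 25
Quantity supplied at P* = 63:
Q* = (63 - 25)/6 = 19/3
PS = (1/2) * Q* * (P* - P_min)
PS = (1/2) * 19/3 * (63 - 25)
PS = (1/2) * 19/3 * 38 = 361/3

361/3


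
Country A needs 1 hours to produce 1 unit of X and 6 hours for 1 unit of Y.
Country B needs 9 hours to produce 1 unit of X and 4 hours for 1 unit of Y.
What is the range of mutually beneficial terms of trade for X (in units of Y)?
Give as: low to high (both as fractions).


Opportunity cost of X for Country A = hours_X / hours_Y = 1/6 = 1/6 units of Y
Opportunity cost of X for Country B = hours_X / hours_Y = 9/4 = 9/4 units of Y
Terms of trade must be between the two opportunity costs.
Range: 1/6 to 9/4

1/6 to 9/4


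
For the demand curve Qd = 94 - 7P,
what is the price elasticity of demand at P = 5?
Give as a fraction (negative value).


dQ/dP = -7
At P = 5: Q = 94 - 7*5 = 59
E = (dQ/dP)(P/Q) = (-7)(5/59) = -35/59

-35/59


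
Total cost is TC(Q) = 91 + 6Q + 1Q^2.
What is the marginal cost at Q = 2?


MC = dTC/dQ = 6 + 2*1*Q
At Q = 2:
MC = 6 + 2*2
MC = 6 + 4 = 10

10


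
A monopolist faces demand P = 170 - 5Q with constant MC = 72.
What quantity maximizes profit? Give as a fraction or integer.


TR = P*Q = (170 - 5Q)Q = 170Q - 5Q^2
MR = dTR/dQ = 170 - 10Q
Set MR = MC:
170 - 10Q = 72
98 = 10Q
Q* = 98/10 = 49/5

49/5


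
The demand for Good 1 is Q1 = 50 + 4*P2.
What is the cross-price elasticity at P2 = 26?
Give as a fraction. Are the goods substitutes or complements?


dQ1/dP2 = 4
At P2 = 26: Q1 = 50 + 4*26 = 154
Exy = (dQ1/dP2)(P2/Q1) = 4 * 26 / 154 = 52/77
Since Exy > 0, the goods are substitutes.

52/77 (substitutes)


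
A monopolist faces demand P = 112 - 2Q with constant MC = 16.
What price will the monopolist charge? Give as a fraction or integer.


MR = 112 - 4Q
Set MR = MC: 112 - 4Q = 16
Q* = 24
Substitute into demand:
P* = 112 - 2*24 = 64

64


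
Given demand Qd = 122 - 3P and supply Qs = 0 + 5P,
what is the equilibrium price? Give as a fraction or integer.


At equilibrium, Qd = Qs.
122 - 3P = 0 + 5P
122 - 0 = 3P + 5P
122 = 8P
P* = 122/8 = 61/4

61/4


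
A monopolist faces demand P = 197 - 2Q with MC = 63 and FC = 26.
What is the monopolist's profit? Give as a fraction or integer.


MR = MC: 197 - 4Q = 63
Q* = 67/2
P* = 197 - 2*67/2 = 130
Profit = (P* - MC)*Q* - FC
= (130 - 63)*67/2 - 26
= 67*67/2 - 26
= 4489/2 - 26 = 4437/2

4437/2


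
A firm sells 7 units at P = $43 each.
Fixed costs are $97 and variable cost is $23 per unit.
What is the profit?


Total Revenue = P * Q = 43 * 7 = $301
Total Cost = FC + VC*Q = 97 + 23*7 = $258
Profit = TR - TC = 301 - 258 = $43

$43


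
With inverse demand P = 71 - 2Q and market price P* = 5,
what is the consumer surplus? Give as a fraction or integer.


Maximum willingness to pay (at Q=0): P_max = 71
Quantity demanded at P* = 5:
Q* = (71 - 5)/2 = 33
CS = (1/2) * Q* * (P_max - P*)
CS = (1/2) * 33 * (71 - 5)
CS = (1/2) * 33 * 66 = 1089

1089


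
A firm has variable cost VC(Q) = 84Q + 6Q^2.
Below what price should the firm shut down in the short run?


AVC(Q) = VC(Q)/Q = 84 + 6Q
AVC is increasing in Q, so minimum AVC is at Q -> 0+.
Min AVC = 84
The firm should shut down if P < 84.

84


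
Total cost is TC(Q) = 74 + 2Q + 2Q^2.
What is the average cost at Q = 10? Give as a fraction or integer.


TC(10) = 74 + 2*10 + 2*10^2
TC(10) = 74 + 20 + 200 = 294
AC = TC/Q = 294/10 = 147/5

147/5


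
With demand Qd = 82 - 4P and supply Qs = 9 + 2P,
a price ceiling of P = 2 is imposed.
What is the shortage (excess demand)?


At P = 2:
Qd = 82 - 4*2 = 74
Qs = 9 + 2*2 = 13
Shortage = Qd - Qs = 74 - 13 = 61

61


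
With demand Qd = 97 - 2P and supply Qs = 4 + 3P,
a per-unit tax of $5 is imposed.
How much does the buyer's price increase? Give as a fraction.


With a per-unit tax, the buyer's price increase depends on relative slopes.
Supply slope: d = 3, Demand slope: b = 2
Buyer's price increase = d * tax / (b + d)
= 3 * 5 / (2 + 3)
= 15 / 5 = 3

3


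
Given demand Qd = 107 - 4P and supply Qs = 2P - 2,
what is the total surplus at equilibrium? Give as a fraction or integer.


Find equilibrium: 107 - 4P = 2P - 2
107 + 2 = 6P
P* = 109/6 = 109/6
Q* = 2*109/6 - 2 = 103/3
Inverse demand: P = 107/4 - Q/4, so P_max = 107/4
Inverse supply: P = 1 + Q/2, so P_min = 1
CS = (1/2) * 103/3 * (107/4 - 109/6) = 10609/72
PS = (1/2) * 103/3 * (109/6 - 1) = 10609/36
TS = CS + PS = 10609/72 + 10609/36 = 10609/24

10609/24


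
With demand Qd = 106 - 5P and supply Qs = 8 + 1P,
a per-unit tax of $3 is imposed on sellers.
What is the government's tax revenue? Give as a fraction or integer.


With tax on sellers, new supply: Qs' = 8 + 1(P - 3)
= 5 + 1P
New equilibrium quantity:
Q_new = 131/6
Tax revenue = tax * Q_new = 3 * 131/6 = 131/2

131/2


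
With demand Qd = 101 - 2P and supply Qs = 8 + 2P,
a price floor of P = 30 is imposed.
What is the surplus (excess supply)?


At P = 30:
Qd = 101 - 2*30 = 41
Qs = 8 + 2*30 = 68
Surplus = Qs - Qd = 68 - 41 = 27

27


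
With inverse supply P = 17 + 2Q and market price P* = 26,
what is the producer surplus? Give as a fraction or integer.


Minimum supply price (at Q=0): P_min = 17
Quantity supplied at P* = 26:
Q* = (26 - 17)/2 = 9/2
PS = (1/2) * Q* * (P* - P_min)
PS = (1/2) * 9/2 * (26 - 17)
PS = (1/2) * 9/2 * 9 = 81/4

81/4


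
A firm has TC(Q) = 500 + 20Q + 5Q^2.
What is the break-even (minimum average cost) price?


AC(Q) = 500/Q + 20 + 5Q
To minimize: dAC/dQ = -500/Q^2 + 5 = 0
Q^2 = 500/5 = 100
Q* = 10
Min AC = 500/10 + 20 + 5*10
Min AC = 50 + 20 + 50 = 120

120


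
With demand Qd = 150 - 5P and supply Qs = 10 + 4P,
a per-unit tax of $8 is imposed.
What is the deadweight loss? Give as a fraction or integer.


Pre-tax equilibrium quantity: Q* = 650/9
Post-tax equilibrium quantity: Q_tax = 490/9
Reduction in quantity: Q* - Q_tax = 160/9
DWL = (1/2) * tax * (Q* - Q_tax)
DWL = (1/2) * 8 * 160/9 = 640/9

640/9


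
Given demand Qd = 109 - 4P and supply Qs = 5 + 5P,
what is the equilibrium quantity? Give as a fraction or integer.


First find equilibrium price:
109 - 4P = 5 + 5P
P* = 104/9 = 104/9
Then substitute into demand:
Q* = 109 - 4 * 104/9 = 565/9

565/9


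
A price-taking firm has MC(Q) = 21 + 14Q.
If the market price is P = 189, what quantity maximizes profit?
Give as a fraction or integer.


In perfect competition, profit is maximized where P = MC.
189 = 21 + 14Q
168 = 14Q
Q* = 168/14 = 12

12


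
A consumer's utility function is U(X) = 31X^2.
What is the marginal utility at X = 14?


MU = dU/dX = 31*2*X^(2-1)
MU = 62*X^1
At X = 14:
MU = 62 * 14^1
MU = 62 * 14 = 868

868


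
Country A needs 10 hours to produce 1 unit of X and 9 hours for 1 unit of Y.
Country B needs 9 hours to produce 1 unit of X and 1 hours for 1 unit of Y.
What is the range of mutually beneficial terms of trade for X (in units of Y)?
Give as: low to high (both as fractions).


Opportunity cost of X for Country A = hours_X / hours_Y = 10/9 = 10/9 units of Y
Opportunity cost of X for Country B = hours_X / hours_Y = 9/1 = 9 units of Y
Terms of trade must be between the two opportunity costs.
Range: 10/9 to 9

10/9 to 9


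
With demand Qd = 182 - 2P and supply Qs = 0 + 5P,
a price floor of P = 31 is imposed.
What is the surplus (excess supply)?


At P = 31:
Qd = 182 - 2*31 = 120
Qs = 0 + 5*31 = 155
Surplus = Qs - Qd = 155 - 120 = 35

35


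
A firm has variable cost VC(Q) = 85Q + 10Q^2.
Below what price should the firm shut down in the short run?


AVC(Q) = VC(Q)/Q = 85 + 10Q
AVC is increasing in Q, so minimum AVC is at Q -> 0+.
Min AVC = 85
The firm should shut down if P < 85.

85


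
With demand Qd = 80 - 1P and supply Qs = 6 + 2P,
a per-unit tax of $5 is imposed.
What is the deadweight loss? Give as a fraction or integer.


Pre-tax equilibrium quantity: Q* = 166/3
Post-tax equilibrium quantity: Q_tax = 52
Reduction in quantity: Q* - Q_tax = 10/3
DWL = (1/2) * tax * (Q* - Q_tax)
DWL = (1/2) * 5 * 10/3 = 25/3

25/3


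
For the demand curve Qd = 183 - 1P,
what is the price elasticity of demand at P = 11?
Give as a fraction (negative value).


dQ/dP = -1
At P = 11: Q = 183 - 1*11 = 172
E = (dQ/dP)(P/Q) = (-1)(11/172) = -11/172

-11/172


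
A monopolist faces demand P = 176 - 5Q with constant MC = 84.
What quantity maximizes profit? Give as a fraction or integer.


TR = P*Q = (176 - 5Q)Q = 176Q - 5Q^2
MR = dTR/dQ = 176 - 10Q
Set MR = MC:
176 - 10Q = 84
92 = 10Q
Q* = 92/10 = 46/5

46/5


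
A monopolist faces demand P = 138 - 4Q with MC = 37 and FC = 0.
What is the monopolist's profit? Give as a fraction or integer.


MR = MC: 138 - 8Q = 37
Q* = 101/8
P* = 138 - 4*101/8 = 175/2
Profit = (P* - MC)*Q* - FC
= (175/2 - 37)*101/8 - 0
= 101/2*101/8 - 0
= 10201/16 - 0 = 10201/16

10201/16


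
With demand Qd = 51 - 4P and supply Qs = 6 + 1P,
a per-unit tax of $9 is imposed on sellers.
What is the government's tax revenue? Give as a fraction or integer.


With tax on sellers, new supply: Qs' = 6 + 1(P - 9)
= 1P - 3
New equilibrium quantity:
Q_new = 39/5
Tax revenue = tax * Q_new = 9 * 39/5 = 351/5

351/5


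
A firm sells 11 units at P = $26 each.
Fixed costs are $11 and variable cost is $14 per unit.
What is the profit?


Total Revenue = P * Q = 26 * 11 = $286
Total Cost = FC + VC*Q = 11 + 14*11 = $165
Profit = TR - TC = 286 - 165 = $121

$121


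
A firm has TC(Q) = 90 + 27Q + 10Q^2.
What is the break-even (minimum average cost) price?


AC(Q) = 90/Q + 27 + 10Q
To minimize: dAC/dQ = -90/Q^2 + 10 = 0
Q^2 = 90/10 = 9
Q* = 3
Min AC = 90/3 + 27 + 10*3
Min AC = 30 + 27 + 30 = 87

87


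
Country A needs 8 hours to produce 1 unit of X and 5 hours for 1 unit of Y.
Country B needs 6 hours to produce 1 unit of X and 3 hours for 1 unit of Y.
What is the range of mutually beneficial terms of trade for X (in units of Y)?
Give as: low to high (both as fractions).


Opportunity cost of X for Country A = hours_X / hours_Y = 8/5 = 8/5 units of Y
Opportunity cost of X for Country B = hours_X / hours_Y = 6/3 = 2 units of Y
Terms of trade must be between the two opportunity costs.
Range: 8/5 to 2

8/5 to 2


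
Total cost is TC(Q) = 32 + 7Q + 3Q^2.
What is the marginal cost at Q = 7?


MC = dTC/dQ = 7 + 2*3*Q
At Q = 7:
MC = 7 + 6*7
MC = 7 + 42 = 49

49


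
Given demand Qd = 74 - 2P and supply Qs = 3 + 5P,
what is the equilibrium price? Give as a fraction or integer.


At equilibrium, Qd = Qs.
74 - 2P = 3 + 5P
74 - 3 = 2P + 5P
71 = 7P
P* = 71/7 = 71/7

71/7


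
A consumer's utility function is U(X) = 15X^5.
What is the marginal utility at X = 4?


MU = dU/dX = 15*5*X^(5-1)
MU = 75*X^4
At X = 4:
MU = 75 * 4^4
MU = 75 * 256 = 19200

19200


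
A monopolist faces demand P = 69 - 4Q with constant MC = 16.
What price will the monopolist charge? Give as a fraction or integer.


MR = 69 - 8Q
Set MR = MC: 69 - 8Q = 16
Q* = 53/8
Substitute into demand:
P* = 69 - 4*53/8 = 85/2

85/2


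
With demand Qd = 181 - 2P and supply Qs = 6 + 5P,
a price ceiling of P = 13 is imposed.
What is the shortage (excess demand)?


At P = 13:
Qd = 181 - 2*13 = 155
Qs = 6 + 5*13 = 71
Shortage = Qd - Qs = 155 - 71 = 84

84


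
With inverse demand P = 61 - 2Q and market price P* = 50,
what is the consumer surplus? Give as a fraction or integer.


Maximum willingness to pay (at Q=0): P_max = 61
Quantity demanded at P* = 50:
Q* = (61 - 50)/2 = 11/2
CS = (1/2) * Q* * (P_max - P*)
CS = (1/2) * 11/2 * (61 - 50)
CS = (1/2) * 11/2 * 11 = 121/4

121/4


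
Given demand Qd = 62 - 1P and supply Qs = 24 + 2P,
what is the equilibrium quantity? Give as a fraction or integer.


First find equilibrium price:
62 - 1P = 24 + 2P
P* = 38/3 = 38/3
Then substitute into demand:
Q* = 62 - 1 * 38/3 = 148/3

148/3


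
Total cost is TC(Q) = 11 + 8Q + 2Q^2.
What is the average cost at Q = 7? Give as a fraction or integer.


TC(7) = 11 + 8*7 + 2*7^2
TC(7) = 11 + 56 + 98 = 165
AC = TC/Q = 165/7 = 165/7

165/7


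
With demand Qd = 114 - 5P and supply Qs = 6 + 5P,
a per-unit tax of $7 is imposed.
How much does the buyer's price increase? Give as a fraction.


With a per-unit tax, the buyer's price increase depends on relative slopes.
Supply slope: d = 5, Demand slope: b = 5
Buyer's price increase = d * tax / (b + d)
= 5 * 7 / (5 + 5)
= 35 / 10 = 7/2

7/2


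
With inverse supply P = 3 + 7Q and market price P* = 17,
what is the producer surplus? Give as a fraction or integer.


Minimum supply price (at Q=0): P_min = 3
Quantity supplied at P* = 17:
Q* = (17 - 3)/7 = 2
PS = (1/2) * Q* * (P* - P_min)
PS = (1/2) * 2 * (17 - 3)
PS = (1/2) * 2 * 14 = 14

14


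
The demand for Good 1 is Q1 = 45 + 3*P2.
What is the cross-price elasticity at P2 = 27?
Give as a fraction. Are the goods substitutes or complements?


dQ1/dP2 = 3
At P2 = 27: Q1 = 45 + 3*27 = 126
Exy = (dQ1/dP2)(P2/Q1) = 3 * 27 / 126 = 9/14
Since Exy > 0, the goods are substitutes.

9/14 (substitutes)


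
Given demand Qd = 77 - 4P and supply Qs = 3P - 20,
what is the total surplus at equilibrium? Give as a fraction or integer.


Find equilibrium: 77 - 4P = 3P - 20
77 + 20 = 7P
P* = 97/7 = 97/7
Q* = 3*97/7 - 20 = 151/7
Inverse demand: P = 77/4 - Q/4, so P_max = 77/4
Inverse supply: P = 20/3 + Q/3, so P_min = 20/3
CS = (1/2) * 151/7 * (77/4 - 97/7) = 22801/392
PS = (1/2) * 151/7 * (97/7 - 20/3) = 22801/294
TS = CS + PS = 22801/392 + 22801/294 = 22801/168

22801/168


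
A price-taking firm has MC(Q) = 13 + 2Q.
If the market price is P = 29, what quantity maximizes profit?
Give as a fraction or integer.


In perfect competition, profit is maximized where P = MC.
29 = 13 + 2Q
16 = 2Q
Q* = 16/2 = 8

8


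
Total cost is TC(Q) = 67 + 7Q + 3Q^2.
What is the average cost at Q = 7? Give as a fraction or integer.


TC(7) = 67 + 7*7 + 3*7^2
TC(7) = 67 + 49 + 147 = 263
AC = TC/Q = 263/7 = 263/7

263/7


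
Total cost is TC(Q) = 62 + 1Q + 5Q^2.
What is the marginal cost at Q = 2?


MC = dTC/dQ = 1 + 2*5*Q
At Q = 2:
MC = 1 + 10*2
MC = 1 + 20 = 21

21


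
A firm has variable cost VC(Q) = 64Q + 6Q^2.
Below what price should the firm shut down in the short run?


AVC(Q) = VC(Q)/Q = 64 + 6Q
AVC is increasing in Q, so minimum AVC is at Q -> 0+.
Min AVC = 64
The firm should shut down if P < 64.

64


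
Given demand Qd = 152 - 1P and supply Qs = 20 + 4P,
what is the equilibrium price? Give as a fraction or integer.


At equilibrium, Qd = Qs.
152 - 1P = 20 + 4P
152 - 20 = 1P + 4P
132 = 5P
P* = 132/5 = 132/5

132/5


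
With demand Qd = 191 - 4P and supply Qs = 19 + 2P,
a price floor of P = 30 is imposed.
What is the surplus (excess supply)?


At P = 30:
Qd = 191 - 4*30 = 71
Qs = 19 + 2*30 = 79
Surplus = Qs - Qd = 79 - 71 = 8

8


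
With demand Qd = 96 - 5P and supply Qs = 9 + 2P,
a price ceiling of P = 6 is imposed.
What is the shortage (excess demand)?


At P = 6:
Qd = 96 - 5*6 = 66
Qs = 9 + 2*6 = 21
Shortage = Qd - Qs = 66 - 21 = 45

45


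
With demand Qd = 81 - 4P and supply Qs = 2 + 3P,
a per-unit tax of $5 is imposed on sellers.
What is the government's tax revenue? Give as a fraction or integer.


With tax on sellers, new supply: Qs' = 2 + 3(P - 5)
= 3P - 13
New equilibrium quantity:
Q_new = 191/7
Tax revenue = tax * Q_new = 5 * 191/7 = 955/7

955/7


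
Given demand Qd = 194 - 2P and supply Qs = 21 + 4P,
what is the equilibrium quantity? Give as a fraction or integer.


First find equilibrium price:
194 - 2P = 21 + 4P
P* = 173/6 = 173/6
Then substitute into demand:
Q* = 194 - 2 * 173/6 = 409/3

409/3


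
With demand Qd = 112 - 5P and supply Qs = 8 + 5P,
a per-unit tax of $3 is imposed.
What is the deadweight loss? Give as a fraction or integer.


Pre-tax equilibrium quantity: Q* = 60
Post-tax equilibrium quantity: Q_tax = 105/2
Reduction in quantity: Q* - Q_tax = 15/2
DWL = (1/2) * tax * (Q* - Q_tax)
DWL = (1/2) * 3 * 15/2 = 45/4

45/4


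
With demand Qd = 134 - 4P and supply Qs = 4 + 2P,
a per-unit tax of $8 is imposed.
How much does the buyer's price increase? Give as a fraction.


With a per-unit tax, the buyer's price increase depends on relative slopes.
Supply slope: d = 2, Demand slope: b = 4
Buyer's price increase = d * tax / (b + d)
= 2 * 8 / (4 + 2)
= 16 / 6 = 8/3

8/3


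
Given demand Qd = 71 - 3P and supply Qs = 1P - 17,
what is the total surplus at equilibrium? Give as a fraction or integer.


Find equilibrium: 71 - 3P = 1P - 17
71 + 17 = 4P
P* = 88/4 = 22
Q* = 1*22 - 17 = 5
Inverse demand: P = 71/3 - Q/3, so P_max = 71/3
Inverse supply: P = 17 + Q/1, so P_min = 17
CS = (1/2) * 5 * (71/3 - 22) = 25/6
PS = (1/2) * 5 * (22 - 17) = 25/2
TS = CS + PS = 25/6 + 25/2 = 50/3

50/3


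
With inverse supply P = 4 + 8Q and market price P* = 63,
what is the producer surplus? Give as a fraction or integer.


Minimum supply price (at Q=0): P_min = 4
Quantity supplied at P* = 63:
Q* = (63 - 4)/8 = 59/8
PS = (1/2) * Q* * (P* - P_min)
PS = (1/2) * 59/8 * (63 - 4)
PS = (1/2) * 59/8 * 59 = 3481/16

3481/16


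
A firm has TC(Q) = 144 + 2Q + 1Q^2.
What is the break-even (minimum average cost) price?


AC(Q) = 144/Q + 2 + 1Q
To minimize: dAC/dQ = -144/Q^2 + 1 = 0
Q^2 = 144/1 = 144
Q* = 12
Min AC = 144/12 + 2 + 1*12
Min AC = 12 + 2 + 12 = 26

26


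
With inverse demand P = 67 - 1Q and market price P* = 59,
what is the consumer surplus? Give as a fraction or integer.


Maximum willingness to pay (at Q=0): P_max = 67
Quantity demanded at P* = 59:
Q* = (67 - 59)/1 = 8
CS = (1/2) * Q* * (P_max - P*)
CS = (1/2) * 8 * (67 - 59)
CS = (1/2) * 8 * 8 = 32

32


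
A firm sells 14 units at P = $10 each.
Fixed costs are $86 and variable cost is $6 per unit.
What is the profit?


Total Revenue = P * Q = 10 * 14 = $140
Total Cost = FC + VC*Q = 86 + 6*14 = $170
Profit = TR - TC = 140 - 170 = $-30

$-30


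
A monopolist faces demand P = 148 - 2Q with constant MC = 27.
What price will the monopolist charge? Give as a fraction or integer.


MR = 148 - 4Q
Set MR = MC: 148 - 4Q = 27
Q* = 121/4
Substitute into demand:
P* = 148 - 2*121/4 = 175/2

175/2


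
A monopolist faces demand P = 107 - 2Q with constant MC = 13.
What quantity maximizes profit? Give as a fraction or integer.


TR = P*Q = (107 - 2Q)Q = 107Q - 2Q^2
MR = dTR/dQ = 107 - 4Q
Set MR = MC:
107 - 4Q = 13
94 = 4Q
Q* = 94/4 = 47/2

47/2


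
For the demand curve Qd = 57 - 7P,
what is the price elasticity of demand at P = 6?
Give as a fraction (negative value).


dQ/dP = -7
At P = 6: Q = 57 - 7*6 = 15
E = (dQ/dP)(P/Q) = (-7)(6/15) = -14/5

-14/5


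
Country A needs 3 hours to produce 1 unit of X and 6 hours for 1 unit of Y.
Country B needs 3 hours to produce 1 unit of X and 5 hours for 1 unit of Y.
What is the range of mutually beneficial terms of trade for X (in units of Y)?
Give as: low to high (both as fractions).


Opportunity cost of X for Country A = hours_X / hours_Y = 3/6 = 1/2 units of Y
Opportunity cost of X for Country B = hours_X / hours_Y = 3/5 = 3/5 units of Y
Terms of trade must be between the two opportunity costs.
Range: 1/2 to 3/5

1/2 to 3/5


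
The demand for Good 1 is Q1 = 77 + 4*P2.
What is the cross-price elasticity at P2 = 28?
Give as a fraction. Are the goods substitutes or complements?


dQ1/dP2 = 4
At P2 = 28: Q1 = 77 + 4*28 = 189
Exy = (dQ1/dP2)(P2/Q1) = 4 * 28 / 189 = 16/27
Since Exy > 0, the goods are substitutes.

16/27 (substitutes)


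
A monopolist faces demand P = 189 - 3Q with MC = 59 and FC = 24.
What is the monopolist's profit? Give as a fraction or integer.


MR = MC: 189 - 6Q = 59
Q* = 65/3
P* = 189 - 3*65/3 = 124
Profit = (P* - MC)*Q* - FC
= (124 - 59)*65/3 - 24
= 65*65/3 - 24
= 4225/3 - 24 = 4153/3

4153/3


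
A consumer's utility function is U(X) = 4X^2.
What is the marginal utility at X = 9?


MU = dU/dX = 4*2*X^(2-1)
MU = 8*X^1
At X = 9:
MU = 8 * 9^1
MU = 8 * 9 = 72

72


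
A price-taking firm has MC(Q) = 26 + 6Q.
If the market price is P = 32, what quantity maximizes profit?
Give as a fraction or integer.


In perfect competition, profit is maximized where P = MC.
32 = 26 + 6Q
6 = 6Q
Q* = 6/6 = 1

1


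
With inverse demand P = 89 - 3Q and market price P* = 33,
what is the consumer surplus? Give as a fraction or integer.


Maximum willingness to pay (at Q=0): P_max = 89
Quantity demanded at P* = 33:
Q* = (89 - 33)/3 = 56/3
CS = (1/2) * Q* * (P_max - P*)
CS = (1/2) * 56/3 * (89 - 33)
CS = (1/2) * 56/3 * 56 = 1568/3

1568/3


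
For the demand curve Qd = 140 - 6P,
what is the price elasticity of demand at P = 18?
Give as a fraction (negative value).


dQ/dP = -6
At P = 18: Q = 140 - 6*18 = 32
E = (dQ/dP)(P/Q) = (-6)(18/32) = -27/8

-27/8


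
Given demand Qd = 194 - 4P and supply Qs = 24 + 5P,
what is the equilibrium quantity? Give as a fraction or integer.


First find equilibrium price:
194 - 4P = 24 + 5P
P* = 170/9 = 170/9
Then substitute into demand:
Q* = 194 - 4 * 170/9 = 1066/9

1066/9


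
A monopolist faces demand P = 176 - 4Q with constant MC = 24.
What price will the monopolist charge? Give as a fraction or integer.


MR = 176 - 8Q
Set MR = MC: 176 - 8Q = 24
Q* = 19
Substitute into demand:
P* = 176 - 4*19 = 100

100


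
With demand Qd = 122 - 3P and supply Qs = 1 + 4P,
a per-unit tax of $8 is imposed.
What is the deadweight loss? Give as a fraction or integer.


Pre-tax equilibrium quantity: Q* = 491/7
Post-tax equilibrium quantity: Q_tax = 395/7
Reduction in quantity: Q* - Q_tax = 96/7
DWL = (1/2) * tax * (Q* - Q_tax)
DWL = (1/2) * 8 * 96/7 = 384/7

384/7


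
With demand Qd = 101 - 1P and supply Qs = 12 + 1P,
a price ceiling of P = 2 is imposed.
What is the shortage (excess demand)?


At P = 2:
Qd = 101 - 1*2 = 99
Qs = 12 + 1*2 = 14
Shortage = Qd - Qs = 99 - 14 = 85

85


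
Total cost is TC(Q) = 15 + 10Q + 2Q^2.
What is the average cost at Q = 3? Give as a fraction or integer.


TC(3) = 15 + 10*3 + 2*3^2
TC(3) = 15 + 30 + 18 = 63
AC = TC/Q = 63/3 = 21

21


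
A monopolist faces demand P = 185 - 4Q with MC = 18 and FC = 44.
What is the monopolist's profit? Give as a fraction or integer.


MR = MC: 185 - 8Q = 18
Q* = 167/8
P* = 185 - 4*167/8 = 203/2
Profit = (P* - MC)*Q* - FC
= (203/2 - 18)*167/8 - 44
= 167/2*167/8 - 44
= 27889/16 - 44 = 27185/16

27185/16


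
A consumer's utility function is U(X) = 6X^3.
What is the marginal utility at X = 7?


MU = dU/dX = 6*3*X^(3-1)
MU = 18*X^2
At X = 7:
MU = 18 * 7^2
MU = 18 * 49 = 882

882


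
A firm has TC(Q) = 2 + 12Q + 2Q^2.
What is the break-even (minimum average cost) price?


AC(Q) = 2/Q + 12 + 2Q
To minimize: dAC/dQ = -2/Q^2 + 2 = 0
Q^2 = 2/2 = 1
Q* = 1
Min AC = 2/1 + 12 + 2*1
Min AC = 2 + 12 + 2 = 16

16
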